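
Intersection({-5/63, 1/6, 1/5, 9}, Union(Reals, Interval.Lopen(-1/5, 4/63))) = {-5/63, 1/6, 1/5, 9}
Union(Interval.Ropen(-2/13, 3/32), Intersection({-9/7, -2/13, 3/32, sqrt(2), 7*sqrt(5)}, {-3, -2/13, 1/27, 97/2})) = Interval.Ropen(-2/13, 3/32)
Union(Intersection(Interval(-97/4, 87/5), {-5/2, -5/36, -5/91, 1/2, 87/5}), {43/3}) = {-5/2, -5/36, -5/91, 1/2, 43/3, 87/5}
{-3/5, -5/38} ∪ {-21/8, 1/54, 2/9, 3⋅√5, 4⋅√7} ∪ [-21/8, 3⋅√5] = [-21/8, 3⋅√5] ∪ {4⋅√7}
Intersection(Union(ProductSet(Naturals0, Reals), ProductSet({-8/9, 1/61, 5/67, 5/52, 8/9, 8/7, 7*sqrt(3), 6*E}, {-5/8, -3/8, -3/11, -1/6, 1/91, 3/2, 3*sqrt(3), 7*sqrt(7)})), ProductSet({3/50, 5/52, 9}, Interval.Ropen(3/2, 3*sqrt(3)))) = Union(ProductSet({5/52}, {3/2}), ProductSet({9}, Interval.Ropen(3/2, 3*sqrt(3))))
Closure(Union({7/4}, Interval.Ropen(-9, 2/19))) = Union({7/4}, Interval(-9, 2/19))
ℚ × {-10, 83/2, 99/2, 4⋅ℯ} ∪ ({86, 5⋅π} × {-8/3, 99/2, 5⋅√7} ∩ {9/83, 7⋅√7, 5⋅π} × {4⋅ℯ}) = ℚ × {-10, 83/2, 99/2, 4⋅ℯ}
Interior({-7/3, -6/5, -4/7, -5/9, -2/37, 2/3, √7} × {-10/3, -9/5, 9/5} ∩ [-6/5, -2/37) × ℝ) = ∅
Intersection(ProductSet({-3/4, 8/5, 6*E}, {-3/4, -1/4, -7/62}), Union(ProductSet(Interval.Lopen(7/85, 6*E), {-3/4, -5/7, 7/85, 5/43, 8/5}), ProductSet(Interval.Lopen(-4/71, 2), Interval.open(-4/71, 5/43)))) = ProductSet({8/5, 6*E}, {-3/4})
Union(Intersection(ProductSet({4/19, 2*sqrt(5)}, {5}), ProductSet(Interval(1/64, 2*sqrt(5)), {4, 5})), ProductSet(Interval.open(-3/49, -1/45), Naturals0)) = Union(ProductSet({4/19, 2*sqrt(5)}, {5}), ProductSet(Interval.open(-3/49, -1/45), Naturals0))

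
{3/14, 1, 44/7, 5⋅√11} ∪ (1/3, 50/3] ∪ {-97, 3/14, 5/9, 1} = {-97, 3/14} ∪ (1/3, 50/3]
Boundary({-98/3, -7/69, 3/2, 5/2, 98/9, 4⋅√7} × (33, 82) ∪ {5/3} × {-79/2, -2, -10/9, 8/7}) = ({5/3} × {-79/2, -2, -10/9, 8/7}) ∪ ({-98/3, -7/69, 3/2, 5/2, 98/9, 4⋅√7} × [33, 82])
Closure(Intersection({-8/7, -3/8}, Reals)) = {-8/7, -3/8}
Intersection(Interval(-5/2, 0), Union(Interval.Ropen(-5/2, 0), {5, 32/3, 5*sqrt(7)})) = Interval.Ropen(-5/2, 0)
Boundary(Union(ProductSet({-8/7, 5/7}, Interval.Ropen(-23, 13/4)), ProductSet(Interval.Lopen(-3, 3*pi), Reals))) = ProductSet({-3, 3*pi}, Reals)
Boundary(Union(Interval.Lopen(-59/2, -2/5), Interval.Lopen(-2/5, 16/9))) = {-59/2, 16/9}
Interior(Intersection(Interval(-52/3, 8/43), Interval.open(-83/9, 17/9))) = Interval.open(-83/9, 8/43)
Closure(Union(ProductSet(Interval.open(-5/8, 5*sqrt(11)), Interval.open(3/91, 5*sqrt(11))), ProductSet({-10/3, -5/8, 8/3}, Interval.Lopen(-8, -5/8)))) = Union(ProductSet({-5/8, 5*sqrt(11)}, Interval(3/91, 5*sqrt(11))), ProductSet({-10/3, -5/8, 8/3}, Interval(-8, -5/8)), ProductSet(Interval(-5/8, 5*sqrt(11)), {3/91, 5*sqrt(11)}), ProductSet(Interval.open(-5/8, 5*sqrt(11)), Interval.open(3/91, 5*sqrt(11))))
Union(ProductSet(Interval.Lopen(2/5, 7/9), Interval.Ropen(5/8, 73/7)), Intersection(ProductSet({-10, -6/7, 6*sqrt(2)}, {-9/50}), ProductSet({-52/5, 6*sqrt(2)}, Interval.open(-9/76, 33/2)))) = ProductSet(Interval.Lopen(2/5, 7/9), Interval.Ropen(5/8, 73/7))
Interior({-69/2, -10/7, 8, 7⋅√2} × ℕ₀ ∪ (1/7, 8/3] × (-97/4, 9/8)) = (1/7, 8/3) × (-97/4, 9/8)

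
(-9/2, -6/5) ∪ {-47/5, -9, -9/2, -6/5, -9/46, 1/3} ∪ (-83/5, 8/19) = (-83/5, 8/19)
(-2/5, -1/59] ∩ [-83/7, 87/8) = (-2/5, -1/59]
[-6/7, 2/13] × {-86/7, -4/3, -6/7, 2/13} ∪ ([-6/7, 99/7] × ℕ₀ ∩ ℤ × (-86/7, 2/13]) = ({0, 1, …, 14} × {0}) ∪ ([-6/7, 2/13] × {-86/7, -4/3, -6/7, 2/13})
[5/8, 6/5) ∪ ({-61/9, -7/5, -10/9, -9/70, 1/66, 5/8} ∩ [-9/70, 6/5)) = {-9/70, 1/66} ∪ [5/8, 6/5)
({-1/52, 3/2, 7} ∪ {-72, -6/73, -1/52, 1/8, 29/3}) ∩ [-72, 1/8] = {-72, -6/73, -1/52, 1/8}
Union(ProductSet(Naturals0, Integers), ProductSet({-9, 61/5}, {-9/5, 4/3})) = Union(ProductSet({-9, 61/5}, {-9/5, 4/3}), ProductSet(Naturals0, Integers))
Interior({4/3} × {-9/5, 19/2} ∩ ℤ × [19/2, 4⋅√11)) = ∅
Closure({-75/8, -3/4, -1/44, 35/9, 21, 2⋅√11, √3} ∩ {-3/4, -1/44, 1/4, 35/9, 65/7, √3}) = {-3/4, -1/44, 35/9, √3}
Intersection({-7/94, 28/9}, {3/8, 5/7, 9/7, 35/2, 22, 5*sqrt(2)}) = EmptySet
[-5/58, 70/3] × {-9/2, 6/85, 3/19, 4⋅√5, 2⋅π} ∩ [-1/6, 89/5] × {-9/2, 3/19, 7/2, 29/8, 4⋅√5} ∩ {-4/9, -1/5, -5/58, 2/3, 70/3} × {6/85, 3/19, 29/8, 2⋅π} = {-5/58, 2/3} × {3/19}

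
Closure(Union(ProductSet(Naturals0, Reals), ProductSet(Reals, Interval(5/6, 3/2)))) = Union(ProductSet(Naturals0, Interval(-oo, oo)), ProductSet(Reals, Interval(5/6, 3/2)))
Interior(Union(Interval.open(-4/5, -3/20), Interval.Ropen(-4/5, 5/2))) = Interval.open(-4/5, 5/2)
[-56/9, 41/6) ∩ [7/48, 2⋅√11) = [7/48, 2⋅√11)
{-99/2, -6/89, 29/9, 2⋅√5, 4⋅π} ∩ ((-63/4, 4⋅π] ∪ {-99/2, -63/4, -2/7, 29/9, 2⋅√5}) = {-99/2, -6/89, 29/9, 2⋅√5, 4⋅π}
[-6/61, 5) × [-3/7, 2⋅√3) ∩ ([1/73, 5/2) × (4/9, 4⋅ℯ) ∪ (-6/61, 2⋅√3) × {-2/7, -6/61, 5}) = ((-6/61, 2⋅√3) × {-2/7, -6/61}) ∪ ([1/73, 5/2) × (4/9, 2⋅√3))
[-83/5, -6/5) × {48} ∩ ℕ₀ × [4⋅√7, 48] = ∅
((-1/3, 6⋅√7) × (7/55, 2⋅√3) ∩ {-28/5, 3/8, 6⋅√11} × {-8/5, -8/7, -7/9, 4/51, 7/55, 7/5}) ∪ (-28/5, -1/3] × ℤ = ({3/8} × {7/5}) ∪ ((-28/5, -1/3] × ℤ)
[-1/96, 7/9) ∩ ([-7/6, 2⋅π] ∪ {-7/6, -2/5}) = [-1/96, 7/9)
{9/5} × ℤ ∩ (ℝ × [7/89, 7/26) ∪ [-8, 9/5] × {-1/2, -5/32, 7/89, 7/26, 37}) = {9/5} × {37}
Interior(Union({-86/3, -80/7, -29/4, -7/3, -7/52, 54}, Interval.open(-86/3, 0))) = Interval.open(-86/3, 0)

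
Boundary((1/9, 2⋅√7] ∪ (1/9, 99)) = {1/9, 99}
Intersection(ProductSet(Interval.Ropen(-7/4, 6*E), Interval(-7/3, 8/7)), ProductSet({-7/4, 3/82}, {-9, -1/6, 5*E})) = ProductSet({-7/4, 3/82}, {-1/6})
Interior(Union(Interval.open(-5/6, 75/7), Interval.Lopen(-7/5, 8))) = Interval.open(-7/5, 75/7)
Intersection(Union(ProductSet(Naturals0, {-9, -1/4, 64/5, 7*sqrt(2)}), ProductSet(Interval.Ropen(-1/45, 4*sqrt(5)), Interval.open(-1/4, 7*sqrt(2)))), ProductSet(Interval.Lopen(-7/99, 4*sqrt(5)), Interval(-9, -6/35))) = Union(ProductSet(Interval.Ropen(-1/45, 4*sqrt(5)), Interval.Lopen(-1/4, -6/35)), ProductSet(Range(0, 9, 1), {-9, -1/4}))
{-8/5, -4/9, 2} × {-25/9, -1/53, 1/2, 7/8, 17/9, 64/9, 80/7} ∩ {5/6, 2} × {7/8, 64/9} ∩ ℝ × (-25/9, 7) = {2} × {7/8}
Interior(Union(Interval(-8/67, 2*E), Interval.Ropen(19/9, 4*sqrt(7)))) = Interval.open(-8/67, 4*sqrt(7))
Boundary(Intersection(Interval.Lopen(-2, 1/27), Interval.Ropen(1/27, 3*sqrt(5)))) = {1/27}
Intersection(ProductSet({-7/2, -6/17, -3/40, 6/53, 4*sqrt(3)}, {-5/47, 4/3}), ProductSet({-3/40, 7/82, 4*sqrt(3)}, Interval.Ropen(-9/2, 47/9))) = ProductSet({-3/40, 4*sqrt(3)}, {-5/47, 4/3})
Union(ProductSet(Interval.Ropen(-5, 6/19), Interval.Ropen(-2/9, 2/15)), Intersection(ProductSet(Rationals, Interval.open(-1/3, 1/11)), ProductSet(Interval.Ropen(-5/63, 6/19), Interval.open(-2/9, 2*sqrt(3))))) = ProductSet(Interval.Ropen(-5, 6/19), Interval.Ropen(-2/9, 2/15))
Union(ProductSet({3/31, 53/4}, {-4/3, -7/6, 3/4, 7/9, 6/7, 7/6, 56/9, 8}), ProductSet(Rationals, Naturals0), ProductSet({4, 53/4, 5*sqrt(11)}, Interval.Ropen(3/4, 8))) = Union(ProductSet({3/31, 53/4}, {-4/3, -7/6, 3/4, 7/9, 6/7, 7/6, 56/9, 8}), ProductSet({4, 53/4, 5*sqrt(11)}, Interval.Ropen(3/4, 8)), ProductSet(Rationals, Naturals0))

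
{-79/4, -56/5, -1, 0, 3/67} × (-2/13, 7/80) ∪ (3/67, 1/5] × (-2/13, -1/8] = ((3/67, 1/5] × (-2/13, -1/8]) ∪ ({-79/4, -56/5, -1, 0, 3/67} × (-2/13, 7/80))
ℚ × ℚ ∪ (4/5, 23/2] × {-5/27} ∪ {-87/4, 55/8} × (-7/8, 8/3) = (ℚ × ℚ) ∪ ((4/5, 23/2] × {-5/27}) ∪ ({-87/4, 55/8} × (-7/8, 8/3))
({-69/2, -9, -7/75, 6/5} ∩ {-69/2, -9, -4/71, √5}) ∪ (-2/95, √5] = {-69/2, -9} ∪ (-2/95, √5]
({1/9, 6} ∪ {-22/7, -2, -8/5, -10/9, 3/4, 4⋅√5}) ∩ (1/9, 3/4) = ∅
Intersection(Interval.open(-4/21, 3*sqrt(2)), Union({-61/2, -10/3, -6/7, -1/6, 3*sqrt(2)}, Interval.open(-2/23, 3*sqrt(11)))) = Union({-1/6}, Interval.open(-2/23, 3*sqrt(2)))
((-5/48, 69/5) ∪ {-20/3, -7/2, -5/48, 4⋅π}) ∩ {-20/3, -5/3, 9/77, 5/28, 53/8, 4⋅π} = {-20/3, 9/77, 5/28, 53/8, 4⋅π}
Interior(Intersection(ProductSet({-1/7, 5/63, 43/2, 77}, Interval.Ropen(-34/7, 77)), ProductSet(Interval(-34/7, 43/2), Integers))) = EmptySet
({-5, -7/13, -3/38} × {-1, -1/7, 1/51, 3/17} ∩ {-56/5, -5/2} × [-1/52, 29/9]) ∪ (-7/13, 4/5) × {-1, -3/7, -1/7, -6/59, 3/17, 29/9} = (-7/13, 4/5) × {-1, -3/7, -1/7, -6/59, 3/17, 29/9}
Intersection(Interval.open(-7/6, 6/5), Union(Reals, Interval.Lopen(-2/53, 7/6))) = Interval.open(-7/6, 6/5)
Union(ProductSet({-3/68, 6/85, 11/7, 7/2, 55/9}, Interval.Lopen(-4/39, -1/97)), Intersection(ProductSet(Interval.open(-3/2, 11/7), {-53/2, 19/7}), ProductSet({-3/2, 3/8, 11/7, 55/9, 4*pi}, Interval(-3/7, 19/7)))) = Union(ProductSet({3/8}, {19/7}), ProductSet({-3/68, 6/85, 11/7, 7/2, 55/9}, Interval.Lopen(-4/39, -1/97)))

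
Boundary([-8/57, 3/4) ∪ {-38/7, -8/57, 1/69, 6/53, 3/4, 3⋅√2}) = {-38/7, -8/57, 3/4, 3⋅√2}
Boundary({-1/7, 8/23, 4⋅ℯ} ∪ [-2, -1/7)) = {-2, -1/7, 8/23, 4⋅ℯ}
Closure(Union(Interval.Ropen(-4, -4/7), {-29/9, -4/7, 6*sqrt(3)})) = Union({6*sqrt(3)}, Interval(-4, -4/7))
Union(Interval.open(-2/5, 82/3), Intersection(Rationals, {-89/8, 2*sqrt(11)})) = Union({-89/8}, Interval.open(-2/5, 82/3))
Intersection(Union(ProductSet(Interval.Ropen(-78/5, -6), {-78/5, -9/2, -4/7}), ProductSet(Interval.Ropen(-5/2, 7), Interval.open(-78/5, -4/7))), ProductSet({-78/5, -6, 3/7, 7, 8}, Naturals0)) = EmptySet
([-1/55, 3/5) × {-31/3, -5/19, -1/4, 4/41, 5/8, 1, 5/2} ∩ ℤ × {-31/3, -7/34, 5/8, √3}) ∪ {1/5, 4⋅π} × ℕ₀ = ({1/5, 4⋅π} × ℕ₀) ∪ ({0} × {-31/3, 5/8})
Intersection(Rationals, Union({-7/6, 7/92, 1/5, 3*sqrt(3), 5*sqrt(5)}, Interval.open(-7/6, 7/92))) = Union({1/5}, Intersection(Interval(-7/6, 7/92), Rationals))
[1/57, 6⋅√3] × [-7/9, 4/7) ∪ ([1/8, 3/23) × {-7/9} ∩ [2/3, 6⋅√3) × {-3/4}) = [1/57, 6⋅√3] × [-7/9, 4/7)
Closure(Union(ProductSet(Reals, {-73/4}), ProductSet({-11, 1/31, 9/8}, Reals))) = Union(ProductSet({-11, 1/31, 9/8}, Reals), ProductSet(Reals, {-73/4}))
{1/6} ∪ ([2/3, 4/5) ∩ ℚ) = {1/6} ∪ (ℚ ∩ [2/3, 4/5))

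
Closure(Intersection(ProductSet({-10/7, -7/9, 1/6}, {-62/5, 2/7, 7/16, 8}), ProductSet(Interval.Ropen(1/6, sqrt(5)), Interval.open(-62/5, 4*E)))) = ProductSet({1/6}, {2/7, 7/16, 8})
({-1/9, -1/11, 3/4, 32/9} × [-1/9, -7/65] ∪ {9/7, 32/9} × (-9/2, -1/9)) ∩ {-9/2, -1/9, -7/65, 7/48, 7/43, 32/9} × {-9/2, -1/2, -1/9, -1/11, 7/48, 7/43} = ({32/9} × {-1/2}) ∪ ({-1/9, 32/9} × {-1/9})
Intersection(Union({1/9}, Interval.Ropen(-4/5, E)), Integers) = Range(0, 3, 1)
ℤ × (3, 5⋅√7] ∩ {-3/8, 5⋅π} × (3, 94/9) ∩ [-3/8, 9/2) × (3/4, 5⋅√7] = ∅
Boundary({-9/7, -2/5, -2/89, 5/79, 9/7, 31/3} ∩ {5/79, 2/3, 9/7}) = {5/79, 9/7}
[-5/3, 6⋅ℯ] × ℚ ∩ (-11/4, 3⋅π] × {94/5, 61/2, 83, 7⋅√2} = [-5/3, 3⋅π] × {94/5, 61/2, 83}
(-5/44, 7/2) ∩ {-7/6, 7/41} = {7/41}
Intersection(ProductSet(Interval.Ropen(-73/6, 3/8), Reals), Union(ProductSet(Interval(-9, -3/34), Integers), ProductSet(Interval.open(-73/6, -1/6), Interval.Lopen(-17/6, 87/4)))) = Union(ProductSet(Interval.open(-73/6, -1/6), Interval.Lopen(-17/6, 87/4)), ProductSet(Interval(-9, -3/34), Integers))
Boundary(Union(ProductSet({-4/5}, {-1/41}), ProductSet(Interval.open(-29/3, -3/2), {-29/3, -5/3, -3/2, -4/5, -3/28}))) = Union(ProductSet({-4/5}, {-1/41}), ProductSet(Interval(-29/3, -3/2), {-29/3, -5/3, -3/2, -4/5, -3/28}))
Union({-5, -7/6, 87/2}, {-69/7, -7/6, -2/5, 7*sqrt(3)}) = {-69/7, -5, -7/6, -2/5, 87/2, 7*sqrt(3)}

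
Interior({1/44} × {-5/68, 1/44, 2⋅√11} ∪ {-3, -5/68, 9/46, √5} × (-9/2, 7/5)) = ∅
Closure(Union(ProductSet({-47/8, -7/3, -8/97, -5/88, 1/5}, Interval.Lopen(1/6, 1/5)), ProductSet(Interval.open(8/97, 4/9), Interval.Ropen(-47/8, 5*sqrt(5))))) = Union(ProductSet({8/97, 4/9}, Interval(-47/8, 5*sqrt(5))), ProductSet({-47/8, -7/3, -8/97, -5/88}, Interval(1/6, 1/5)), ProductSet({-47/8, -7/3, -8/97, -5/88, 1/5}, Interval.Lopen(1/6, 1/5)), ProductSet(Interval(8/97, 4/9), {-47/8, 5*sqrt(5)}), ProductSet(Interval.open(8/97, 4/9), Interval.Ropen(-47/8, 5*sqrt(5))))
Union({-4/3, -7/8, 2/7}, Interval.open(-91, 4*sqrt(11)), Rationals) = Union(Interval.Ropen(-91, 4*sqrt(11)), Rationals)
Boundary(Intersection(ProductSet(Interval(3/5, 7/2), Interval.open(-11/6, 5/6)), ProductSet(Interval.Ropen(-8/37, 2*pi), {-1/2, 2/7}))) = ProductSet(Interval(3/5, 7/2), {-1/2, 2/7})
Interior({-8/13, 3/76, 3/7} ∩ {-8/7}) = ∅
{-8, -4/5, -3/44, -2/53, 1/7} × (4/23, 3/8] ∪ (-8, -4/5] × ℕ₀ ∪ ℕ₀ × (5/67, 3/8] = ((-8, -4/5] × ℕ₀) ∪ (ℕ₀ × (5/67, 3/8]) ∪ ({-8, -4/5, -3/44, -2/53, 1/7} × (4/23, 3/8])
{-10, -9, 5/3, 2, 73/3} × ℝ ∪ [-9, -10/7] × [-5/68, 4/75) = ({-10, -9, 5/3, 2, 73/3} × ℝ) ∪ ([-9, -10/7] × [-5/68, 4/75))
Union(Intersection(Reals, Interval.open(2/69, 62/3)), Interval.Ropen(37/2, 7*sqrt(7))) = Interval.open(2/69, 62/3)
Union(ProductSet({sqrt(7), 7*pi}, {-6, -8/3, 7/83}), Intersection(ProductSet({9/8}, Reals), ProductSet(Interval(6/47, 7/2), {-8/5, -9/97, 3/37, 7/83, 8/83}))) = Union(ProductSet({9/8}, {-8/5, -9/97, 3/37, 7/83, 8/83}), ProductSet({sqrt(7), 7*pi}, {-6, -8/3, 7/83}))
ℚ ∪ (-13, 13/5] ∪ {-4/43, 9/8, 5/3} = ℚ ∪ [-13, 13/5]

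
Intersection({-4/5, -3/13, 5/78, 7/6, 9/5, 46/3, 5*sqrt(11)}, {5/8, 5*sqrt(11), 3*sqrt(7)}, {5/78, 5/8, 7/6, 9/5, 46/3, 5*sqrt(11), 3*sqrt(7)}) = {5*sqrt(11)}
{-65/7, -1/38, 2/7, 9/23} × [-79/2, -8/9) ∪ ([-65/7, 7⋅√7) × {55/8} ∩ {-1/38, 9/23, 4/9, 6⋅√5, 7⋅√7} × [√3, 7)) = ({-65/7, -1/38, 2/7, 9/23} × [-79/2, -8/9)) ∪ ({-1/38, 9/23, 4/9, 6⋅√5} × {55/8})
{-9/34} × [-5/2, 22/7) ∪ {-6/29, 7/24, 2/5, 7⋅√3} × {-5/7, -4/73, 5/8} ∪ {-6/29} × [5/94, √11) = ({-9/34} × [-5/2, 22/7)) ∪ ({-6/29} × [5/94, √11)) ∪ ({-6/29, 7/24, 2/5, 7⋅√3} × {-5/7, -4/73, 5/8})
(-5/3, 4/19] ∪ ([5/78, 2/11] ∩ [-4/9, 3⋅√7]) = (-5/3, 4/19]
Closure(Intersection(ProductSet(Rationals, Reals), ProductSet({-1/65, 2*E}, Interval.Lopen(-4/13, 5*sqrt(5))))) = ProductSet({-1/65}, Interval(-4/13, 5*sqrt(5)))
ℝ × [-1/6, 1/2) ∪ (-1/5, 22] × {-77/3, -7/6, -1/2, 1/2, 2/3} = (ℝ × [-1/6, 1/2)) ∪ ((-1/5, 22] × {-77/3, -7/6, -1/2, 1/2, 2/3})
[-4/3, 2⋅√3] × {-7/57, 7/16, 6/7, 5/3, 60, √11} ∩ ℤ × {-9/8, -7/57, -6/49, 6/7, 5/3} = {-1, 0, …, 3} × {-7/57, 6/7, 5/3}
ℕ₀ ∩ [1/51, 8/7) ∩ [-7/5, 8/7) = {1}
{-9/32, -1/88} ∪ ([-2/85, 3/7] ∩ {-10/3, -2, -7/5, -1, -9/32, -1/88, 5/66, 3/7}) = {-9/32, -1/88, 5/66, 3/7}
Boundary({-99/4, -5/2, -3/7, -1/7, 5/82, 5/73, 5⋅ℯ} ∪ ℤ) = ℤ ∪ {-99/4, -5/2, -3/7, -1/7, 5/82, 5/73, 5⋅ℯ}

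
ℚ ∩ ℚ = ℚ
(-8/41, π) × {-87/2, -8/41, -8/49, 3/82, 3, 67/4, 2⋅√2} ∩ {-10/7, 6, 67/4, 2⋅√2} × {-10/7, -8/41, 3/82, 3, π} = {2⋅√2} × {-8/41, 3/82, 3}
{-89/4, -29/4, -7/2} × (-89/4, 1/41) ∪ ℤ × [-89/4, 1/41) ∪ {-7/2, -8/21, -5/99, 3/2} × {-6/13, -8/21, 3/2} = (ℤ × [-89/4, 1/41)) ∪ ({-89/4, -29/4, -7/2} × (-89/4, 1/41)) ∪ ({-7/2, -8/21, -5/99, 3/2} × {-6/13, -8/21, 3/2})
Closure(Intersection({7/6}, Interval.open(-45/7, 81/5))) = {7/6}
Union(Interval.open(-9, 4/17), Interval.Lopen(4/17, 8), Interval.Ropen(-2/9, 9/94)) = Union(Interval.open(-9, 4/17), Interval.Lopen(4/17, 8))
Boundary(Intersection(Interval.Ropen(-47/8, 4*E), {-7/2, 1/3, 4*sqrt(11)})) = {-7/2, 1/3}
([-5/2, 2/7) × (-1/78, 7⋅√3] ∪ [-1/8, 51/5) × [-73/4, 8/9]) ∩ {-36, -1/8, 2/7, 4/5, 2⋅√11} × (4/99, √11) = ({-1/8} × (4/99, √11)) ∪ ({-1/8, 2/7, 4/5, 2⋅√11} × (4/99, 8/9])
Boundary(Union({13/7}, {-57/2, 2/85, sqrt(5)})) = {-57/2, 2/85, 13/7, sqrt(5)}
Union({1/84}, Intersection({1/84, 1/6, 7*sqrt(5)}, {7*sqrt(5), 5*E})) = {1/84, 7*sqrt(5)}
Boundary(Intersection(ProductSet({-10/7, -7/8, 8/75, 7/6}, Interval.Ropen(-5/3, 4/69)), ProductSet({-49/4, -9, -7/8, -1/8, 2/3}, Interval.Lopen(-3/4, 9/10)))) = ProductSet({-7/8}, Interval(-3/4, 4/69))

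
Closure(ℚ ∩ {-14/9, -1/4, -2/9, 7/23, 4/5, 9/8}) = {-14/9, -1/4, -2/9, 7/23, 4/5, 9/8}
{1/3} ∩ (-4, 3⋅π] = {1/3}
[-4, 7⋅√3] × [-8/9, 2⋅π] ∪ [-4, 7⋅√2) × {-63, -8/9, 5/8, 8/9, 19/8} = ([-4, 7⋅√2) × {-63, -8/9, 5/8, 8/9, 19/8}) ∪ ([-4, 7⋅√3] × [-8/9, 2⋅π])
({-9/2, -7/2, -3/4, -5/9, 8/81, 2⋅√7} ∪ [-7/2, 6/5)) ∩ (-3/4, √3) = (-3/4, 6/5)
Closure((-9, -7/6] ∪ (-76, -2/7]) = [-76, -2/7]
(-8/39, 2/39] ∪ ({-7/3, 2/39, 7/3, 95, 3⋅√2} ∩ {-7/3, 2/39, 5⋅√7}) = {-7/3} ∪ (-8/39, 2/39]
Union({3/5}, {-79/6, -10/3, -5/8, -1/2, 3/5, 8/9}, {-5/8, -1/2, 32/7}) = {-79/6, -10/3, -5/8, -1/2, 3/5, 8/9, 32/7}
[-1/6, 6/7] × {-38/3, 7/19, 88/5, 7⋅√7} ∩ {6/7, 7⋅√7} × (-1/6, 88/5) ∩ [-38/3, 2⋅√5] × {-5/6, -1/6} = ∅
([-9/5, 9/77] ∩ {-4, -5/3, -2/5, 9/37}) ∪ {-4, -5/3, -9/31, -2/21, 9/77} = {-4, -5/3, -2/5, -9/31, -2/21, 9/77}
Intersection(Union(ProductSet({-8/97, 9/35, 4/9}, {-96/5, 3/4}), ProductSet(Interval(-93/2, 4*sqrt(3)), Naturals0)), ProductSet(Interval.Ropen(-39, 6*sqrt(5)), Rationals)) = Union(ProductSet({-8/97, 9/35, 4/9}, {-96/5, 3/4}), ProductSet(Interval(-39, 4*sqrt(3)), Naturals0))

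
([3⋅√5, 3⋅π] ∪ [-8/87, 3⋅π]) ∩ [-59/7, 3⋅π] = [-8/87, 3⋅π]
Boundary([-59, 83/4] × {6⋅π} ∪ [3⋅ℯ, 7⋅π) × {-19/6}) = ([-59, 83/4] × {6⋅π}) ∪ ([3⋅ℯ, 7⋅π] × {-19/6})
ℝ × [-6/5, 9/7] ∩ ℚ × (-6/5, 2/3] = ℚ × (-6/5, 2/3]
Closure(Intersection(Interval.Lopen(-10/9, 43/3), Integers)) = Range(-1, 15, 1)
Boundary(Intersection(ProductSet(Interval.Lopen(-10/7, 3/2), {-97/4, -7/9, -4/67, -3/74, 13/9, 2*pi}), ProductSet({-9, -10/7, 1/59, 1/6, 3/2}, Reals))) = ProductSet({1/59, 1/6, 3/2}, {-97/4, -7/9, -4/67, -3/74, 13/9, 2*pi})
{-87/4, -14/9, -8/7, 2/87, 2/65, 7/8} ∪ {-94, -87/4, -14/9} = {-94, -87/4, -14/9, -8/7, 2/87, 2/65, 7/8}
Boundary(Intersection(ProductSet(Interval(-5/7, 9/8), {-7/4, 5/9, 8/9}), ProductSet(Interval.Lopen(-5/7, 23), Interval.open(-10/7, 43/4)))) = ProductSet(Interval(-5/7, 9/8), {5/9, 8/9})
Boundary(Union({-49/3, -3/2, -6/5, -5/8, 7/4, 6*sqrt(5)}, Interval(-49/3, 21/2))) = {-49/3, 21/2, 6*sqrt(5)}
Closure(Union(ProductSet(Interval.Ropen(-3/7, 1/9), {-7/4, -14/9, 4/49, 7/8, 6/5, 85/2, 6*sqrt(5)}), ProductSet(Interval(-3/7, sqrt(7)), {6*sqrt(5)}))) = Union(ProductSet(Interval(-3/7, 1/9), {-7/4, -14/9, 4/49, 7/8, 6/5, 85/2, 6*sqrt(5)}), ProductSet(Interval(-3/7, sqrt(7)), {6*sqrt(5)}))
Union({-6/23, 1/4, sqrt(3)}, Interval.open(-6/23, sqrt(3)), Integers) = Union(Integers, Interval(-6/23, sqrt(3)))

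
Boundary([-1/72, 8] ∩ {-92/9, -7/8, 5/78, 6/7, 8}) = {5/78, 6/7, 8}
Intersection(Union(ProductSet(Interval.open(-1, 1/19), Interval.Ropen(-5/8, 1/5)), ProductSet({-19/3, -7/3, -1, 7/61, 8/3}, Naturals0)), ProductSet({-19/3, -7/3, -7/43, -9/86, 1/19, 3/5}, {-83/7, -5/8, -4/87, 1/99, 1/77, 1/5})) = ProductSet({-7/43, -9/86}, {-5/8, -4/87, 1/99, 1/77})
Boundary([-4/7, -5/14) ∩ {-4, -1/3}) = ∅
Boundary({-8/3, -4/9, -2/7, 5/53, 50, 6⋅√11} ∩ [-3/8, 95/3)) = {-2/7, 5/53, 6⋅√11}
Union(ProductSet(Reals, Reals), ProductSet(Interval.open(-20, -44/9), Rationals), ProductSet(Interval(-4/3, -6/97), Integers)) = ProductSet(Reals, Reals)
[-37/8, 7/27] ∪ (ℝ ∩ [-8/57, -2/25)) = [-37/8, 7/27]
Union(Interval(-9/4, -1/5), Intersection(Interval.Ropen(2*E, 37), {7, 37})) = Union({7}, Interval(-9/4, -1/5))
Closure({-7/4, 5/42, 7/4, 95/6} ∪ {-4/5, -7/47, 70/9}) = {-7/4, -4/5, -7/47, 5/42, 7/4, 70/9, 95/6}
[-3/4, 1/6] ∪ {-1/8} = [-3/4, 1/6]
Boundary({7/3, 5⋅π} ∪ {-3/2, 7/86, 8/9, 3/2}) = {-3/2, 7/86, 8/9, 3/2, 7/3, 5⋅π}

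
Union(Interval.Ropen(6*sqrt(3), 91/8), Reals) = Interval(-oo, oo)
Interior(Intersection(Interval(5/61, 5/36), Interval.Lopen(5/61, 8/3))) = Interval.open(5/61, 5/36)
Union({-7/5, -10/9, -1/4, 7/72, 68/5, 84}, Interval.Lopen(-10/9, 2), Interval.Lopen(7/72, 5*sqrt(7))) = Union({-7/5, 68/5, 84}, Interval(-10/9, 5*sqrt(7)))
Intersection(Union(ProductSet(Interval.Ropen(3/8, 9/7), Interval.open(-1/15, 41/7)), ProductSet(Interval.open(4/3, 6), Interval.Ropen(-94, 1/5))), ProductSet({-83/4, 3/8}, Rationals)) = ProductSet({3/8}, Intersection(Interval.open(-1/15, 41/7), Rationals))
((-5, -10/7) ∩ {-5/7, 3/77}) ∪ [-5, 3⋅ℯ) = [-5, 3⋅ℯ)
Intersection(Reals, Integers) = Integers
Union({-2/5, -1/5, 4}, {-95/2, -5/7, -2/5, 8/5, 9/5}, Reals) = Reals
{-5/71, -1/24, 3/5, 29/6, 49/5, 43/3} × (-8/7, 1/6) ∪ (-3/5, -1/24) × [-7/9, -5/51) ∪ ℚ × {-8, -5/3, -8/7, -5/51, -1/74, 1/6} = (ℚ × {-8, -5/3, -8/7, -5/51, -1/74, 1/6}) ∪ ((-3/5, -1/24) × [-7/9, -5/51)) ∪ ({-5/71, -1/24, 3/5, 29/6, 49/5, 43/3} × (-8/7, 1/6))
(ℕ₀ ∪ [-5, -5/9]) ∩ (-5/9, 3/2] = {0, 1}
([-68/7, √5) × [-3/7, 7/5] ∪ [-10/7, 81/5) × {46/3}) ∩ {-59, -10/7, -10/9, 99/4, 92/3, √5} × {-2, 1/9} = {-10/7, -10/9} × {1/9}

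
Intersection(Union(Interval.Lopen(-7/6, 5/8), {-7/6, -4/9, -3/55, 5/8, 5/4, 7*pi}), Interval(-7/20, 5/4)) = Union({5/4}, Interval(-7/20, 5/8))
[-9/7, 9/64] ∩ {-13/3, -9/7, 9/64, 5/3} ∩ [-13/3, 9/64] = {-9/7, 9/64}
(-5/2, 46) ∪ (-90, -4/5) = (-90, 46)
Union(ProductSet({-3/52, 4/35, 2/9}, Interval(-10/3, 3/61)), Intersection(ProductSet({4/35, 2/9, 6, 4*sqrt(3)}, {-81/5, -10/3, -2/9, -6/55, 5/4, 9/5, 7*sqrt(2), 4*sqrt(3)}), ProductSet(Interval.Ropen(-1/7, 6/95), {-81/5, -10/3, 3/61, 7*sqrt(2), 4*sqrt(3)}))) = ProductSet({-3/52, 4/35, 2/9}, Interval(-10/3, 3/61))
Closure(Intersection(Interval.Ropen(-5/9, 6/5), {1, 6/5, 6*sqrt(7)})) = {1}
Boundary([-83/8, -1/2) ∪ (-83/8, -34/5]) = {-83/8, -1/2}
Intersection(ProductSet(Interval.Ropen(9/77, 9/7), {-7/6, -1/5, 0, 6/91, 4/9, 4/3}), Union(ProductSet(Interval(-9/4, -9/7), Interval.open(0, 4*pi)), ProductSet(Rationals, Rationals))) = ProductSet(Intersection(Interval.Ropen(9/77, 9/7), Rationals), {-7/6, -1/5, 0, 6/91, 4/9, 4/3})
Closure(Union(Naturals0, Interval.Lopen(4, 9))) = Union(Complement(Naturals0, Interval.open(4, 9)), Interval(4, 9), Naturals0)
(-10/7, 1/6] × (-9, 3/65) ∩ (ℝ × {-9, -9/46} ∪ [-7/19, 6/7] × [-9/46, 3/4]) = ((-10/7, 1/6] × {-9/46}) ∪ ([-7/19, 1/6] × [-9/46, 3/65))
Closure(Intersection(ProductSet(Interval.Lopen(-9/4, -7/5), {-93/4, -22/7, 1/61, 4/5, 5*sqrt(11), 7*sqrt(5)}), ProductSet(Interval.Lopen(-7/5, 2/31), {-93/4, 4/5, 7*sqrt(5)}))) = EmptySet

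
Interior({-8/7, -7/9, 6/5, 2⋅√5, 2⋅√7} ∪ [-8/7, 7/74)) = (-8/7, 7/74)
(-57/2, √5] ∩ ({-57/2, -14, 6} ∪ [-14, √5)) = [-14, √5)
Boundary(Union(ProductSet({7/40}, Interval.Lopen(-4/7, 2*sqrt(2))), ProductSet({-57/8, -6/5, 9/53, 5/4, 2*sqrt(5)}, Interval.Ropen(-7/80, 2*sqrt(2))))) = Union(ProductSet({7/40}, Interval(-4/7, 2*sqrt(2))), ProductSet({-57/8, -6/5, 9/53, 5/4, 2*sqrt(5)}, Interval(-7/80, 2*sqrt(2))))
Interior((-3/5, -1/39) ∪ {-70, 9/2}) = (-3/5, -1/39)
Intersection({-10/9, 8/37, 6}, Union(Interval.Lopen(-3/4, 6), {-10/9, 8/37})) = {-10/9, 8/37, 6}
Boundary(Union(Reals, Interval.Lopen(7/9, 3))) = EmptySet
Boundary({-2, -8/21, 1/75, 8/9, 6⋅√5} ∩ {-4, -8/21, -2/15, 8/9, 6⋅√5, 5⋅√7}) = {-8/21, 8/9, 6⋅√5}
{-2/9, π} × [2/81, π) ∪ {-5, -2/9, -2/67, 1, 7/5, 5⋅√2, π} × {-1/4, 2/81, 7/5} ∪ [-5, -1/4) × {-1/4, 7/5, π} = ({-2/9, π} × [2/81, π)) ∪ ([-5, -1/4) × {-1/4, 7/5, π}) ∪ ({-5, -2/9, -2/67, 1, 7/5, 5⋅√2, π} × {-1/4, 2/81, 7/5})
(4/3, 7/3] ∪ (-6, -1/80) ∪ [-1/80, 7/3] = (-6, 7/3]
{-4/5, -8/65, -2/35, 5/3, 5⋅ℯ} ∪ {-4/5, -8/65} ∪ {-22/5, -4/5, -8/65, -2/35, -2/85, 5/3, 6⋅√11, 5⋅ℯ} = {-22/5, -4/5, -8/65, -2/35, -2/85, 5/3, 6⋅√11, 5⋅ℯ}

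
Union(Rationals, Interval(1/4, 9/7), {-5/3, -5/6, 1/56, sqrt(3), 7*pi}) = Union({sqrt(3), 7*pi}, Interval(1/4, 9/7), Rationals)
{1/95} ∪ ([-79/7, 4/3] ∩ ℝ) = [-79/7, 4/3]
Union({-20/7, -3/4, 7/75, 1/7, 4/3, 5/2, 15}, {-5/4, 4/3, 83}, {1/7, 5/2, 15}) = {-20/7, -5/4, -3/4, 7/75, 1/7, 4/3, 5/2, 15, 83}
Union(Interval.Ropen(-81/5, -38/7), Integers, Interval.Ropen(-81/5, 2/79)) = Union(Integers, Interval.Ropen(-81/5, 2/79))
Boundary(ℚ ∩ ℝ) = ℝ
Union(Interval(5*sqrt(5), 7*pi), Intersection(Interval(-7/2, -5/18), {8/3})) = Interval(5*sqrt(5), 7*pi)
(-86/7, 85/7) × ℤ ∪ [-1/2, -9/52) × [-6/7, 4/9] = ((-86/7, 85/7) × ℤ) ∪ ([-1/2, -9/52) × [-6/7, 4/9])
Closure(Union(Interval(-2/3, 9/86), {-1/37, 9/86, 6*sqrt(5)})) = Union({6*sqrt(5)}, Interval(-2/3, 9/86))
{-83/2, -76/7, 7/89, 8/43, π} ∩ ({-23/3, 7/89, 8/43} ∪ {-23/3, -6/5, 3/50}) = {7/89, 8/43}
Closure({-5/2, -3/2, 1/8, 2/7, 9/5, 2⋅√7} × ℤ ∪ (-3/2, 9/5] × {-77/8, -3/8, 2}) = ([-3/2, 9/5] × {-77/8, -3/8, 2}) ∪ ({-5/2, -3/2, 1/8, 2/7, 9/5, 2⋅√7} × ℤ)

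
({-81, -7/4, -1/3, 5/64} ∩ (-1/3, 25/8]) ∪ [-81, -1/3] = [-81, -1/3] ∪ {5/64}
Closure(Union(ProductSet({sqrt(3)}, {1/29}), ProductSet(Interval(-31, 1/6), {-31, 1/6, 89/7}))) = Union(ProductSet({sqrt(3)}, {1/29}), ProductSet(Interval(-31, 1/6), {-31, 1/6, 89/7}))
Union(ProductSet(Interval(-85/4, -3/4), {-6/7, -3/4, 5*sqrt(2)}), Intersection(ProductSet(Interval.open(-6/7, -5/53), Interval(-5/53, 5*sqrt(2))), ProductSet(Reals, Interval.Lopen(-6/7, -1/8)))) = ProductSet(Interval(-85/4, -3/4), {-6/7, -3/4, 5*sqrt(2)})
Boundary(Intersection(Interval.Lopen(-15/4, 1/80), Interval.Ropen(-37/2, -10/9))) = {-15/4, -10/9}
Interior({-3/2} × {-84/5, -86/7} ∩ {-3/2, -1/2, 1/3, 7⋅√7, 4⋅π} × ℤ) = ∅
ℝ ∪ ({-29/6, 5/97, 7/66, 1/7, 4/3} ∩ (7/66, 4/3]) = ℝ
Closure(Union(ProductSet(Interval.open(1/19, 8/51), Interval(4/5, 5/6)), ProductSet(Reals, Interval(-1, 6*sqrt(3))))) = ProductSet(Reals, Interval(-1, 6*sqrt(3)))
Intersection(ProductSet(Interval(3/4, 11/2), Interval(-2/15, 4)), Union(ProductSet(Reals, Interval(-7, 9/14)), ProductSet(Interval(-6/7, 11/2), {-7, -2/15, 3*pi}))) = ProductSet(Interval(3/4, 11/2), Interval(-2/15, 9/14))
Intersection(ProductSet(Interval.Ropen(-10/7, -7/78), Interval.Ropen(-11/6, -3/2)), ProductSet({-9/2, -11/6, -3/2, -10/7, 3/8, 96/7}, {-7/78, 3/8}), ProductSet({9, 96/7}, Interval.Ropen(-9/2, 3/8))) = EmptySet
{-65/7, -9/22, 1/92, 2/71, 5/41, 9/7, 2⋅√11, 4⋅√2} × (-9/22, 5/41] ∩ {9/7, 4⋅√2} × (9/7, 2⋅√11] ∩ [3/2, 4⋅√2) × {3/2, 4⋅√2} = ∅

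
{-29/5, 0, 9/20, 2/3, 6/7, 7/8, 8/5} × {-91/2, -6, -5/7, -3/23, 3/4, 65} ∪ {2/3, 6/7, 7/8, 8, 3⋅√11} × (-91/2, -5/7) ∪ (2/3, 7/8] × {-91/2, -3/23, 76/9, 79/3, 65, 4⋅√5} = ({2/3, 6/7, 7/8, 8, 3⋅√11} × (-91/2, -5/7)) ∪ ({-29/5, 0, 9/20, 2/3, 6/7, 7/8, 8/5} × {-91/2, -6, -5/7, -3/23, 3/4, 65}) ∪ ((2/3, 7/8] × {-91/2, -3/23, 76/9, 79/3, 65, 4⋅√5})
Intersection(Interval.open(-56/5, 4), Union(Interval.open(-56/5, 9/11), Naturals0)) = Union(Interval.open(-56/5, 9/11), Range(0, 4, 1))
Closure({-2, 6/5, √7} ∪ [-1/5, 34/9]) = {-2} ∪ [-1/5, 34/9]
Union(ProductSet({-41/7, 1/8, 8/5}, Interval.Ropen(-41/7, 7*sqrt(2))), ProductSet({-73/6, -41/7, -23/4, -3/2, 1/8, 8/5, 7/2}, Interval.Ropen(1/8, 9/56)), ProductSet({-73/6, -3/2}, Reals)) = Union(ProductSet({-73/6, -3/2}, Reals), ProductSet({-41/7, 1/8, 8/5}, Interval.Ropen(-41/7, 7*sqrt(2))), ProductSet({-73/6, -41/7, -23/4, -3/2, 1/8, 8/5, 7/2}, Interval.Ropen(1/8, 9/56)))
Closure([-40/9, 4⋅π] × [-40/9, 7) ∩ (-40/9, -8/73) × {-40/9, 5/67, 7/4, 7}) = [-40/9, -8/73] × {-40/9, 5/67, 7/4}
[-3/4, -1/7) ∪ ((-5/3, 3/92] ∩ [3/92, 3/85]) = [-3/4, -1/7) ∪ {3/92}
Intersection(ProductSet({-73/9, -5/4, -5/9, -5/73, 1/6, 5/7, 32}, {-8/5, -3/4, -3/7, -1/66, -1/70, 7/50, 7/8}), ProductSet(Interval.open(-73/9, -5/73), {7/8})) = ProductSet({-5/4, -5/9}, {7/8})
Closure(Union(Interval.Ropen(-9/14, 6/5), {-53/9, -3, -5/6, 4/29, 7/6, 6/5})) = Union({-53/9, -3, -5/6}, Interval(-9/14, 6/5))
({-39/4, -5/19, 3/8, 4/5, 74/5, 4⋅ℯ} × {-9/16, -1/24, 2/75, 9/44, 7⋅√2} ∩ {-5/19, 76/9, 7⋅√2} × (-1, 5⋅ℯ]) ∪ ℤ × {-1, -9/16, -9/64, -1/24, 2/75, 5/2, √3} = (ℤ × {-1, -9/16, -9/64, -1/24, 2/75, 5/2, √3}) ∪ ({-5/19} × {-9/16, -1/24, 2/75, 9/44, 7⋅√2})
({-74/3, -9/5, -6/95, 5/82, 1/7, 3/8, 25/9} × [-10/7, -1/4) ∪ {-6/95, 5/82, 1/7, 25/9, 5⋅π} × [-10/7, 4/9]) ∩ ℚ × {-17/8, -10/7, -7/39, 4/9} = ({-6/95, 5/82, 1/7, 25/9} × {-10/7, -7/39, 4/9}) ∪ ({-74/3, -9/5, -6/95, 5/82, 1/7, 3/8, 25/9} × {-10/7})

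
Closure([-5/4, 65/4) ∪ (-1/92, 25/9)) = [-5/4, 65/4]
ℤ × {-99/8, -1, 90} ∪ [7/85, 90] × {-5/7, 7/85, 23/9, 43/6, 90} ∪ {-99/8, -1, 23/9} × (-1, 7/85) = (ℤ × {-99/8, -1, 90}) ∪ ({-99/8, -1, 23/9} × (-1, 7/85)) ∪ ([7/85, 90] × {-5/7, 7/85, 23/9, 43/6, 90})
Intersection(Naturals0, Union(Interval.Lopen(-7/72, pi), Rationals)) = Union(Naturals0, Range(0, 4, 1))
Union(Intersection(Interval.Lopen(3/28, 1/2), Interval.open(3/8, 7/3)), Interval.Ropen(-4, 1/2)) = Interval(-4, 1/2)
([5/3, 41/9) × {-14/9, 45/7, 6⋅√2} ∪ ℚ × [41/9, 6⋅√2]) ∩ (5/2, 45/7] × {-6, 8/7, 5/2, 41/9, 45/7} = ((5/2, 41/9) × {45/7}) ∪ ((ℚ ∩ (5/2, 45/7]) × {41/9, 45/7})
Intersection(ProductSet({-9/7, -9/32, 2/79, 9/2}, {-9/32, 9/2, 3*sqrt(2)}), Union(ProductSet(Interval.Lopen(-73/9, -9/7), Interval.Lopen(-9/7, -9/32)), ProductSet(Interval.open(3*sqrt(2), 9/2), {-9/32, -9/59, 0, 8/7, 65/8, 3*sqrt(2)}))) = ProductSet({-9/7}, {-9/32})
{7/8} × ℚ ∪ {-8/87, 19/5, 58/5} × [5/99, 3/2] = ({7/8} × ℚ) ∪ ({-8/87, 19/5, 58/5} × [5/99, 3/2])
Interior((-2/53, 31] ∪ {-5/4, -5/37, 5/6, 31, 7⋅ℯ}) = (-2/53, 31)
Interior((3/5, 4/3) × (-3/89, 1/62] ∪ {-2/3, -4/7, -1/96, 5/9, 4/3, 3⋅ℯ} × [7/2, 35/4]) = (3/5, 4/3) × (-3/89, 1/62)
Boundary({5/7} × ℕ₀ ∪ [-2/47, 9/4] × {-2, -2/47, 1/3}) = ({5/7} × ℕ₀) ∪ ([-2/47, 9/4] × {-2, -2/47, 1/3})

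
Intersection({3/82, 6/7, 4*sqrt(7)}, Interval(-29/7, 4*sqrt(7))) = {3/82, 6/7, 4*sqrt(7)}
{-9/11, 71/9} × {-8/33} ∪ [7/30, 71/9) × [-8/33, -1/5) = ({-9/11, 71/9} × {-8/33}) ∪ ([7/30, 71/9) × [-8/33, -1/5))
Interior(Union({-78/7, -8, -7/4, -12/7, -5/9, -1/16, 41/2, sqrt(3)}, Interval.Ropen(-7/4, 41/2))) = Interval.open(-7/4, 41/2)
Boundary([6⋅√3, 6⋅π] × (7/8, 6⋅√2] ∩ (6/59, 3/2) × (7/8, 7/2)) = ∅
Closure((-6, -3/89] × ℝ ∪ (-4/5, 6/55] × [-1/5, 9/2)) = ([-6, -3/89] × ℝ) ∪ ({6/55} × [-1/5, 9/2]) ∪ ([-3/89, 6/55] × {-1/5, 9/2}) ∪ ((-4/5, 6/55] × [-1/5, 9/2))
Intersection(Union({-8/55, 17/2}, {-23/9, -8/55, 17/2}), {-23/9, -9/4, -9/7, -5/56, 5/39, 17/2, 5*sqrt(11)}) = {-23/9, 17/2}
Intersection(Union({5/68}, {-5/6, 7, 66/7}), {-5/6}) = {-5/6}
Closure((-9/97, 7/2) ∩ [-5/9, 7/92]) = [-9/97, 7/92]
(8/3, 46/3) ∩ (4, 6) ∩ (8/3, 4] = ∅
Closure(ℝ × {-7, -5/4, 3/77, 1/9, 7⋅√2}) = ℝ × {-7, -5/4, 3/77, 1/9, 7⋅√2}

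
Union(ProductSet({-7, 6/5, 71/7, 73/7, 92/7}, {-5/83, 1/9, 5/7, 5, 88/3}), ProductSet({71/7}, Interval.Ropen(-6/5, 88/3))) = Union(ProductSet({71/7}, Interval.Ropen(-6/5, 88/3)), ProductSet({-7, 6/5, 71/7, 73/7, 92/7}, {-5/83, 1/9, 5/7, 5, 88/3}))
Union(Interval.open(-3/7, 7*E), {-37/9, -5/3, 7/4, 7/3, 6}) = Union({-37/9, -5/3}, Interval.open(-3/7, 7*E))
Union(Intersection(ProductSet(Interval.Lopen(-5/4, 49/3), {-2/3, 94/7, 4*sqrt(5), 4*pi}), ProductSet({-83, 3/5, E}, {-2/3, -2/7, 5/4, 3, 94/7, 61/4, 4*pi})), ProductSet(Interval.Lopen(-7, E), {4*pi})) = Union(ProductSet({3/5, E}, {-2/3, 94/7, 4*pi}), ProductSet(Interval.Lopen(-7, E), {4*pi}))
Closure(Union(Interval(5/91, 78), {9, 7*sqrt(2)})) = Interval(5/91, 78)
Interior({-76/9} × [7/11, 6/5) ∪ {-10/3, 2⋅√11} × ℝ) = ∅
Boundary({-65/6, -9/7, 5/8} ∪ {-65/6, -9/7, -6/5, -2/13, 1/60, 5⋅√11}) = {-65/6, -9/7, -6/5, -2/13, 1/60, 5/8, 5⋅√11}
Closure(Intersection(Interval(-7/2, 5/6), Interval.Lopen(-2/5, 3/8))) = Interval(-2/5, 3/8)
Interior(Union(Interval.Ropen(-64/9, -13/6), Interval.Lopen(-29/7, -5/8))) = Interval.open(-64/9, -5/8)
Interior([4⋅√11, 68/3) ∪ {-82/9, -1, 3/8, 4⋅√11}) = (4⋅√11, 68/3)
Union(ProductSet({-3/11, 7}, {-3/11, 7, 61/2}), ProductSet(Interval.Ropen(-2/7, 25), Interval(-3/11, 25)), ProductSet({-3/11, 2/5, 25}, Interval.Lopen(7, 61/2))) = Union(ProductSet({-3/11, 7}, {-3/11, 7, 61/2}), ProductSet({-3/11, 2/5, 25}, Interval.Lopen(7, 61/2)), ProductSet(Interval.Ropen(-2/7, 25), Interval(-3/11, 25)))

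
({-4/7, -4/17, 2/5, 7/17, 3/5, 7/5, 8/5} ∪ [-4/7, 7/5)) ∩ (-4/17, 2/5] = (-4/17, 2/5]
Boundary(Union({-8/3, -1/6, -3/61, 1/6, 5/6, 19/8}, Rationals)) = Reals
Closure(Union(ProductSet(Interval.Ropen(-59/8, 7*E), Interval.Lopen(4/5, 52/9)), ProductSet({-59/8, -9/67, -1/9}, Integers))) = Union(ProductSet({-59/8, 7*E}, Interval(4/5, 52/9)), ProductSet({-59/8, -9/67, -1/9}, Integers), ProductSet(Interval(-59/8, 7*E), {4/5, 52/9}), ProductSet(Interval.Ropen(-59/8, 7*E), Interval.Lopen(4/5, 52/9)))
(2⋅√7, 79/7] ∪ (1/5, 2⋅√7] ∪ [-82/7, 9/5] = [-82/7, 79/7]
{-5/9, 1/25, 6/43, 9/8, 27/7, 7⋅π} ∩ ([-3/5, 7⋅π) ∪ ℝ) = {-5/9, 1/25, 6/43, 9/8, 27/7, 7⋅π}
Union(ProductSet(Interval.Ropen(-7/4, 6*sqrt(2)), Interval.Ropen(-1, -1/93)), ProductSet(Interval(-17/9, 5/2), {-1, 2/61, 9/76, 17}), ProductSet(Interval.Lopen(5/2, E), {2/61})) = Union(ProductSet(Interval(-17/9, 5/2), {-1, 2/61, 9/76, 17}), ProductSet(Interval.Ropen(-7/4, 6*sqrt(2)), Interval.Ropen(-1, -1/93)), ProductSet(Interval.Lopen(5/2, E), {2/61}))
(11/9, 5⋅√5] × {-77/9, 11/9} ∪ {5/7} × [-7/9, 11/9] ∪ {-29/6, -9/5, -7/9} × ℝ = ({-29/6, -9/5, -7/9} × ℝ) ∪ ({5/7} × [-7/9, 11/9]) ∪ ((11/9, 5⋅√5] × {-77/9, 11/9})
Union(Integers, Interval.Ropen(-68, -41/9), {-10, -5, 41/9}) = Union({41/9}, Integers, Interval.Ropen(-68, -41/9))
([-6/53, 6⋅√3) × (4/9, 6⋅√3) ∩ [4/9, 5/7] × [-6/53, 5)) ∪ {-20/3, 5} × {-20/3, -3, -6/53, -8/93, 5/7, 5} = ({-20/3, 5} × {-20/3, -3, -6/53, -8/93, 5/7, 5}) ∪ ([4/9, 5/7] × (4/9, 5))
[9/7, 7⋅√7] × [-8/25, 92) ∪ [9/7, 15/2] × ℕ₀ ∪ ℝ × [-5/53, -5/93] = ([9/7, 15/2] × ℕ₀) ∪ (ℝ × [-5/53, -5/93]) ∪ ([9/7, 7⋅√7] × [-8/25, 92))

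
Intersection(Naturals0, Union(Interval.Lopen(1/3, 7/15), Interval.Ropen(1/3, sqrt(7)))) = Range(1, 3, 1)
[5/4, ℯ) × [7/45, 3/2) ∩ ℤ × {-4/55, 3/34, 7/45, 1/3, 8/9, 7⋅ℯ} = {2} × {7/45, 1/3, 8/9}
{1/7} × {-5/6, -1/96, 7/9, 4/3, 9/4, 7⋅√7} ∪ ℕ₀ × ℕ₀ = (ℕ₀ × ℕ₀) ∪ ({1/7} × {-5/6, -1/96, 7/9, 4/3, 9/4, 7⋅√7})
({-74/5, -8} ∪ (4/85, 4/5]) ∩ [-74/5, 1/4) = {-74/5, -8} ∪ (4/85, 1/4)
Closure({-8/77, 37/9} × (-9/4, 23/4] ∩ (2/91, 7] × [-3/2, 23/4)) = {37/9} × [-3/2, 23/4]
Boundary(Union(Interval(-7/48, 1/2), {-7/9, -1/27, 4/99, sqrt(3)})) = {-7/9, -7/48, 1/2, sqrt(3)}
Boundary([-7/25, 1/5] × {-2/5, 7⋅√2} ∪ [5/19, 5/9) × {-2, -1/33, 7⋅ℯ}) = ([5/19, 5/9] × {-2, -1/33, 7⋅ℯ}) ∪ ([-7/25, 1/5] × {-2/5, 7⋅√2})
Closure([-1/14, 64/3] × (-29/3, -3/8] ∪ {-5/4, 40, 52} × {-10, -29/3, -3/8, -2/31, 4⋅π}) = ([-1/14, 64/3] × [-29/3, -3/8]) ∪ ({-5/4, 40, 52} × {-10, -29/3, -3/8, -2/31, 4⋅π})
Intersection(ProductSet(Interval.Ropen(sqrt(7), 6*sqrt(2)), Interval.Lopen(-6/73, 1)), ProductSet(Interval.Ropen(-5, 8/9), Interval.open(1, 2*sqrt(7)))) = EmptySet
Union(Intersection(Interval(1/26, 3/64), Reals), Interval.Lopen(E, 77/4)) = Union(Interval(1/26, 3/64), Interval.Lopen(E, 77/4))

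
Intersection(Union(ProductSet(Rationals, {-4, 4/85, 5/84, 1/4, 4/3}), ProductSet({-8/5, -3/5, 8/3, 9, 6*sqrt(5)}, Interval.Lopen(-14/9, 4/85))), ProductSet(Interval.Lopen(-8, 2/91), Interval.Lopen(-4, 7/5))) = Union(ProductSet({-8/5, -3/5}, Interval.Lopen(-14/9, 4/85)), ProductSet(Intersection(Interval.Lopen(-8, 2/91), Rationals), {4/85, 5/84, 1/4, 4/3}))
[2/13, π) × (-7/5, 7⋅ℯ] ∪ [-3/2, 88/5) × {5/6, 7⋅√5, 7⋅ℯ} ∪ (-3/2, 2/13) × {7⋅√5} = ([2/13, π) × (-7/5, 7⋅ℯ]) ∪ ([-3/2, 88/5) × {5/6, 7⋅√5, 7⋅ℯ})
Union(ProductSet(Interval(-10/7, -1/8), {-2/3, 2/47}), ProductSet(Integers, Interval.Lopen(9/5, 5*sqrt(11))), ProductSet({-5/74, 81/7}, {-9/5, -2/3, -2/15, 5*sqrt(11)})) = Union(ProductSet({-5/74, 81/7}, {-9/5, -2/3, -2/15, 5*sqrt(11)}), ProductSet(Integers, Interval.Lopen(9/5, 5*sqrt(11))), ProductSet(Interval(-10/7, -1/8), {-2/3, 2/47}))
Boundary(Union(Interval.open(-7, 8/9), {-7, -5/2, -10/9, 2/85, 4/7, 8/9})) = {-7, 8/9}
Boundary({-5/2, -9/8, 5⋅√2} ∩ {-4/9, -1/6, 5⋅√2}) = {5⋅√2}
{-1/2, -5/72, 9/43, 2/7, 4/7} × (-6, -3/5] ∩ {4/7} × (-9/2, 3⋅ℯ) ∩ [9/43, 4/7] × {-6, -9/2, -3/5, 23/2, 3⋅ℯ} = {4/7} × {-3/5}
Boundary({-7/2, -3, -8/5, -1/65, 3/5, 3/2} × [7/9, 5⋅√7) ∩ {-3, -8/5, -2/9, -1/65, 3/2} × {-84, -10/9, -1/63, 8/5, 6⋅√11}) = {-3, -8/5, -1/65, 3/2} × {8/5}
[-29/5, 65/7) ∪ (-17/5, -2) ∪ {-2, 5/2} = [-29/5, 65/7)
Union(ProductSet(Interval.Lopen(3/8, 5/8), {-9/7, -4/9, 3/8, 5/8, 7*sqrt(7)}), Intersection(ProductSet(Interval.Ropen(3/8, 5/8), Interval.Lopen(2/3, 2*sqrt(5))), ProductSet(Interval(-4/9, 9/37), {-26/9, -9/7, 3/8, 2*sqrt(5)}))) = ProductSet(Interval.Lopen(3/8, 5/8), {-9/7, -4/9, 3/8, 5/8, 7*sqrt(7)})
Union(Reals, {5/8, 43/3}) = Reals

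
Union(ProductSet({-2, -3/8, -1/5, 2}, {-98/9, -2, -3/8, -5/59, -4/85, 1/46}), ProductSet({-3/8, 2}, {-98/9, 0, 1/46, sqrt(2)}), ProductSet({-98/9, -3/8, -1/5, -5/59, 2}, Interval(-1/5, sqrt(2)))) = Union(ProductSet({-3/8, 2}, {-98/9, 0, 1/46, sqrt(2)}), ProductSet({-2, -3/8, -1/5, 2}, {-98/9, -2, -3/8, -5/59, -4/85, 1/46}), ProductSet({-98/9, -3/8, -1/5, -5/59, 2}, Interval(-1/5, sqrt(2))))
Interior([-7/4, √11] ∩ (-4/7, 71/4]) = (-4/7, √11)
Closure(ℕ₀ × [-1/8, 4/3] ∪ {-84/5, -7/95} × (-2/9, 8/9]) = (ℕ₀ × [-1/8, 4/3]) ∪ ({-84/5, -7/95} × [-2/9, 8/9])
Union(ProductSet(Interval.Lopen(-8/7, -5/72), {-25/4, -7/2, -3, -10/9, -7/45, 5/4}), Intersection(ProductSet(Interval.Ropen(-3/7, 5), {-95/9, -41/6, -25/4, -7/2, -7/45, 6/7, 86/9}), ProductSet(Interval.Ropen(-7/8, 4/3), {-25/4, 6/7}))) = Union(ProductSet(Interval.Lopen(-8/7, -5/72), {-25/4, -7/2, -3, -10/9, -7/45, 5/4}), ProductSet(Interval.Ropen(-3/7, 4/3), {-25/4, 6/7}))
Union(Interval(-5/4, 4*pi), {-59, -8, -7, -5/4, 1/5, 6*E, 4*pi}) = Union({-59, -8, -7, 6*E}, Interval(-5/4, 4*pi))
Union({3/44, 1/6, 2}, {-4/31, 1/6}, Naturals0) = Union({-4/31, 3/44, 1/6}, Naturals0)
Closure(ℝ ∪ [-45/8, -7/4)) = (-∞, ∞)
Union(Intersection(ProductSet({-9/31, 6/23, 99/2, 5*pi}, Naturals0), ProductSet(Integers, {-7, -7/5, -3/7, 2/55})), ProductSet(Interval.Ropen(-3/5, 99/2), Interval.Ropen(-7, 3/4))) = ProductSet(Interval.Ropen(-3/5, 99/2), Interval.Ropen(-7, 3/4))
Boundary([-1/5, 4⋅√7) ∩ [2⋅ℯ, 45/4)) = {4⋅√7, 2⋅ℯ}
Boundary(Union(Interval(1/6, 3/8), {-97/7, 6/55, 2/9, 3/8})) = {-97/7, 6/55, 1/6, 3/8}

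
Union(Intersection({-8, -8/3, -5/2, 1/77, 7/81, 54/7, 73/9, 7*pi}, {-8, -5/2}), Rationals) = Rationals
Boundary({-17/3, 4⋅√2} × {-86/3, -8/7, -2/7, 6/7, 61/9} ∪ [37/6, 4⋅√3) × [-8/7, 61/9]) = ({37/6, 4⋅√3} × [-8/7, 61/9]) ∪ ([37/6, 4⋅√3] × {-8/7, 61/9}) ∪ ({-17/3, 4⋅√2} × {-86/3, -8/7, -2/7, 6/7, 61/9})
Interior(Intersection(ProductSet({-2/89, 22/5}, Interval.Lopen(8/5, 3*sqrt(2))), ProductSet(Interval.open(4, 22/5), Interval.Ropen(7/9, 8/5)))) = EmptySet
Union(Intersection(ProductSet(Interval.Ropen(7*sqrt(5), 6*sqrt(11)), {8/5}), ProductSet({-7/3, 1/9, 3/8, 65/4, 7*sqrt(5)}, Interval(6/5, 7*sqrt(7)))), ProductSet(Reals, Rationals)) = ProductSet(Reals, Rationals)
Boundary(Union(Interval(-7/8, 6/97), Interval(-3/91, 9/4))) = {-7/8, 9/4}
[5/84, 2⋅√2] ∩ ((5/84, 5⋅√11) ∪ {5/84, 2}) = [5/84, 2⋅√2]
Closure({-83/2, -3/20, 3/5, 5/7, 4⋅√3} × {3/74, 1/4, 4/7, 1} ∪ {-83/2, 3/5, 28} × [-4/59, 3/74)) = ({-83/2, 3/5, 28} × [-4/59, 3/74]) ∪ ({-83/2, -3/20, 3/5, 5/7, 4⋅√3} × {3/74, 1/4, 4/7, 1})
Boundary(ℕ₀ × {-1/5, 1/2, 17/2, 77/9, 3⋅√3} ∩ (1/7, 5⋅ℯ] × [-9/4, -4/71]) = {1, 2, …, 13} × {-1/5}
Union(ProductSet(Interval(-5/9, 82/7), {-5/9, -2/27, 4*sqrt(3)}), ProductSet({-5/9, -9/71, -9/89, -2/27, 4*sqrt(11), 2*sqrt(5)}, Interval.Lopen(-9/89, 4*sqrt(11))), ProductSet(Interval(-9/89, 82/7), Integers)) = Union(ProductSet({-5/9, -9/71, -9/89, -2/27, 4*sqrt(11), 2*sqrt(5)}, Interval.Lopen(-9/89, 4*sqrt(11))), ProductSet(Interval(-5/9, 82/7), {-5/9, -2/27, 4*sqrt(3)}), ProductSet(Interval(-9/89, 82/7), Integers))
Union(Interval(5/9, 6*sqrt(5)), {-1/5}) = Union({-1/5}, Interval(5/9, 6*sqrt(5)))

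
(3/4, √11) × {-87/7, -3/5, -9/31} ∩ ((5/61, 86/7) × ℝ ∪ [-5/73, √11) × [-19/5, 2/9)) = (3/4, √11) × {-87/7, -3/5, -9/31}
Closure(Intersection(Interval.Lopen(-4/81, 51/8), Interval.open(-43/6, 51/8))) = Interval(-4/81, 51/8)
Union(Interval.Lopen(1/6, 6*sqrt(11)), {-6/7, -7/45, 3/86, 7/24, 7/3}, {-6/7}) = Union({-6/7, -7/45, 3/86}, Interval.Lopen(1/6, 6*sqrt(11)))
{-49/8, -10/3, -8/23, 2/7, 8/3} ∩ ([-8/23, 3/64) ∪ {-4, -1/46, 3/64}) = {-8/23}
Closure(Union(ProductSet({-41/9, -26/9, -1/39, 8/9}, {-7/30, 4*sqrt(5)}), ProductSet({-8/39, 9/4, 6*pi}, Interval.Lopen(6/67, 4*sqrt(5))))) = Union(ProductSet({-8/39, 9/4, 6*pi}, Interval(6/67, 4*sqrt(5))), ProductSet({-41/9, -26/9, -1/39, 8/9}, {-7/30, 4*sqrt(5)}))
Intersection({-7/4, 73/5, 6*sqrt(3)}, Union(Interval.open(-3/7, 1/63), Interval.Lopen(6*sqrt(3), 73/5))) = {73/5}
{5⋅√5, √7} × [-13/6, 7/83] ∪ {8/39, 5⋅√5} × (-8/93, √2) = ({8/39, 5⋅√5} × (-8/93, √2)) ∪ ({5⋅√5, √7} × [-13/6, 7/83])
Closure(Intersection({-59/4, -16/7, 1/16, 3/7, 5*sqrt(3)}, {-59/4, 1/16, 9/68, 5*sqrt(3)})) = {-59/4, 1/16, 5*sqrt(3)}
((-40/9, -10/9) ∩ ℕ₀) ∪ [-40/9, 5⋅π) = [-40/9, 5⋅π)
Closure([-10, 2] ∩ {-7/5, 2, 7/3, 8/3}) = {-7/5, 2}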